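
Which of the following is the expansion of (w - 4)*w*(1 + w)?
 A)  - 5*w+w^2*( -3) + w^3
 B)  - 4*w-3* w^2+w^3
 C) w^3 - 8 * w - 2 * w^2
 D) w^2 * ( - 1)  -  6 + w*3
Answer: B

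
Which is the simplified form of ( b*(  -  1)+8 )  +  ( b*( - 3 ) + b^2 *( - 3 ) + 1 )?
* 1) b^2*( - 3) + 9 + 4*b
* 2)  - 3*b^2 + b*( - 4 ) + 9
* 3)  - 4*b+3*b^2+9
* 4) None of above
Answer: 2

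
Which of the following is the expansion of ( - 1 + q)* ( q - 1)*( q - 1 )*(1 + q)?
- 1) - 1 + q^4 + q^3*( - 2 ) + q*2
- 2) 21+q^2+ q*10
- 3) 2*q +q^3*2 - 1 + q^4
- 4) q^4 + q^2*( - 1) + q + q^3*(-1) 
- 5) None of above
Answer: 1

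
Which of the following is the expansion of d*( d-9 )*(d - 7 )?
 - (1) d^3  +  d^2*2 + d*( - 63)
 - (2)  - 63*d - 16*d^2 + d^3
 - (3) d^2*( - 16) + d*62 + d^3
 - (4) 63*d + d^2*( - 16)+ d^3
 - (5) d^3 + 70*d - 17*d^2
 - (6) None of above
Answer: 4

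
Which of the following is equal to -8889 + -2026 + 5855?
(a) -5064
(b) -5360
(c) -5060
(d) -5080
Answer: c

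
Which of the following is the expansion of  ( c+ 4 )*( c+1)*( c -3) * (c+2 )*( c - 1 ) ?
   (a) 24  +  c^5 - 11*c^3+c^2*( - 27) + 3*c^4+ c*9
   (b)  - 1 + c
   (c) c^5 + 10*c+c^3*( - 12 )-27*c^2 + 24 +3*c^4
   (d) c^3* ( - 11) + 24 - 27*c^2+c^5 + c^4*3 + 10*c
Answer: d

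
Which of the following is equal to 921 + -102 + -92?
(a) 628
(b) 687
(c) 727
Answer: c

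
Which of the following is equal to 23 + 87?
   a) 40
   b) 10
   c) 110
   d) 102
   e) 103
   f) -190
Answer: c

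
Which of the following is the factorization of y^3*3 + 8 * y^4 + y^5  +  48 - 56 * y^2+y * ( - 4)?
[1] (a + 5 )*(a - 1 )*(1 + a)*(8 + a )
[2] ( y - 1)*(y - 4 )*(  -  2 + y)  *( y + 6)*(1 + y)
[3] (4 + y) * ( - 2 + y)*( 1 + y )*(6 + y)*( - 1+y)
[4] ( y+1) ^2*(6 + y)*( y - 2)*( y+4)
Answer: 3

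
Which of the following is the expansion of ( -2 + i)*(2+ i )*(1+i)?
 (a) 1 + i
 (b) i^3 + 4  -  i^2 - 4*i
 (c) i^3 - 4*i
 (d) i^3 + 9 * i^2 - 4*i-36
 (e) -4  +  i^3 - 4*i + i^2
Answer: e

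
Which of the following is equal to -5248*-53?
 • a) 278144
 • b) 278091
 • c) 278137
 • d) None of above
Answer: a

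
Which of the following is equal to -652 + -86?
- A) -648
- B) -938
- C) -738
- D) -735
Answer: C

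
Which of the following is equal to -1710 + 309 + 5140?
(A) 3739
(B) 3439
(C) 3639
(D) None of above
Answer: A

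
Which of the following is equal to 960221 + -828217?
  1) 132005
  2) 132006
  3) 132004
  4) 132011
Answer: 3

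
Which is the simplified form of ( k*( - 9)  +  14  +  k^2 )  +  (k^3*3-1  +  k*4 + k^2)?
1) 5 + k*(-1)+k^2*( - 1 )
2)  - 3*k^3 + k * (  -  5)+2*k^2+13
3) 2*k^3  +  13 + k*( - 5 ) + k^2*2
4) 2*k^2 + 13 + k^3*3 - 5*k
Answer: 4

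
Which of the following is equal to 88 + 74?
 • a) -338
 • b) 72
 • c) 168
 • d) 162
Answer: d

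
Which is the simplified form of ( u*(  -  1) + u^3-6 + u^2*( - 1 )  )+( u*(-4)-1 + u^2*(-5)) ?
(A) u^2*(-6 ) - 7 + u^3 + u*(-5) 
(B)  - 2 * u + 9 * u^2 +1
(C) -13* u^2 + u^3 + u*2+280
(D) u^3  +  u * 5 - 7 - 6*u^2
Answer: A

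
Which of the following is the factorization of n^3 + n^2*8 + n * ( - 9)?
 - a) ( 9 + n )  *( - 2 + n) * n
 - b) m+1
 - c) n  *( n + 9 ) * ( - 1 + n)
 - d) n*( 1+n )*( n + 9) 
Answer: c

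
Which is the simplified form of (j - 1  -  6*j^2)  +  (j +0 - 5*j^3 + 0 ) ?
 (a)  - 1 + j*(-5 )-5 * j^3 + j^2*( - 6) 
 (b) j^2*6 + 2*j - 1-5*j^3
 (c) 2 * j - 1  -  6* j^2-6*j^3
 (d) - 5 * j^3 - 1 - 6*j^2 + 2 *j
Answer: d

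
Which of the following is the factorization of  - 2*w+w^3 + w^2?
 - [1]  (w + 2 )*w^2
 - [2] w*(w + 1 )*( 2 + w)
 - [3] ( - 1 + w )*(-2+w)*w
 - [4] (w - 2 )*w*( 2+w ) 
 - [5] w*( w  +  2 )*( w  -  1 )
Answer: 5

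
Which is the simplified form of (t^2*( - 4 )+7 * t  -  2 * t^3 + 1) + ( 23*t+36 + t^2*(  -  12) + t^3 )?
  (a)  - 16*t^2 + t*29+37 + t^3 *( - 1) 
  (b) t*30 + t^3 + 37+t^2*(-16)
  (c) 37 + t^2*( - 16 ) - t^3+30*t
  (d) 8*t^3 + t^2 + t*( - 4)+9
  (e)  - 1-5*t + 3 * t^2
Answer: c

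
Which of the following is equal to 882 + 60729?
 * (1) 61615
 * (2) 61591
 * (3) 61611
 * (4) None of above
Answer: 3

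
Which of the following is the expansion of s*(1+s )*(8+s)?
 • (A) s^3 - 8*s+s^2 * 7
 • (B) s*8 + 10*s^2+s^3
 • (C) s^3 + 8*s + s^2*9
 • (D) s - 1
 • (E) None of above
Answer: C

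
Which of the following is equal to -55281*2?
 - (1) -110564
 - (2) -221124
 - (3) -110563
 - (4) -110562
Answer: 4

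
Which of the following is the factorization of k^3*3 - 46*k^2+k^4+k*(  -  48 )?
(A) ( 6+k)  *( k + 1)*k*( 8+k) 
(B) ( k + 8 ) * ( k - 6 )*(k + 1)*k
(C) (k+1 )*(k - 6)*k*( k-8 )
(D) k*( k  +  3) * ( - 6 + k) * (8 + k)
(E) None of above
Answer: B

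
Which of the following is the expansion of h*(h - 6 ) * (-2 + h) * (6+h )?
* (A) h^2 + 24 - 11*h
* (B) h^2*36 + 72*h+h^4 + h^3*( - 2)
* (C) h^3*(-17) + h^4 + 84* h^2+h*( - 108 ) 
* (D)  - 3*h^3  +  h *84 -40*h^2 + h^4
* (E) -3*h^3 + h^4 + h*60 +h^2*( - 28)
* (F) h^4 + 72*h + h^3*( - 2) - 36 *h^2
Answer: F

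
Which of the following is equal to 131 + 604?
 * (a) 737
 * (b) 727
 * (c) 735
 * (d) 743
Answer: c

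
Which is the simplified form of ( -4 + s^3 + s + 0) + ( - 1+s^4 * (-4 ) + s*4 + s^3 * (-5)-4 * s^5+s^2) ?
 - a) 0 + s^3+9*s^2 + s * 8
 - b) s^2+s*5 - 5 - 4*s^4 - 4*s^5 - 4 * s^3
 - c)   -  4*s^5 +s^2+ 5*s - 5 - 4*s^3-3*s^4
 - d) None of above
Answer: b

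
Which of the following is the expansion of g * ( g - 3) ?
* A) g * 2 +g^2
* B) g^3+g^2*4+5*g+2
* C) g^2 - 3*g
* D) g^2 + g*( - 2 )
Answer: C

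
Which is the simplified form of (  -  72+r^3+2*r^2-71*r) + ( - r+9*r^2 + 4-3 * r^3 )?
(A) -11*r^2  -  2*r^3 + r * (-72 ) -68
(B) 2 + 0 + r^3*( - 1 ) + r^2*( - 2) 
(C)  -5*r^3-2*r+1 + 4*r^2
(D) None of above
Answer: D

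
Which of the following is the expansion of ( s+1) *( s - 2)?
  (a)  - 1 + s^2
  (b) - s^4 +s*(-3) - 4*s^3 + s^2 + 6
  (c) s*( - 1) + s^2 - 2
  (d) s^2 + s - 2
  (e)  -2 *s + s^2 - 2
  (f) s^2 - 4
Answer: c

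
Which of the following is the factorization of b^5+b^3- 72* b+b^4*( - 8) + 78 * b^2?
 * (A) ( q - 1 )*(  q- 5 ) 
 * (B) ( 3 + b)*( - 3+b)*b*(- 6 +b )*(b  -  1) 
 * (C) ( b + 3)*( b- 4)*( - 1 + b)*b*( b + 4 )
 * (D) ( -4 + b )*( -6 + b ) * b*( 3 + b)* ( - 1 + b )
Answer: D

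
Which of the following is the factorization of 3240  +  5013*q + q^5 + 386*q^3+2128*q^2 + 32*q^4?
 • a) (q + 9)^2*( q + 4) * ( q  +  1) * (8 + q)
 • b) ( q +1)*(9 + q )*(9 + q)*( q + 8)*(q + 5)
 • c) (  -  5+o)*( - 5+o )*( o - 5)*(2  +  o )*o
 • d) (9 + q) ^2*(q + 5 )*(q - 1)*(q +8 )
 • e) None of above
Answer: b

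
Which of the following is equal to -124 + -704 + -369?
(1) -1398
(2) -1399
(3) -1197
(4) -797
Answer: 3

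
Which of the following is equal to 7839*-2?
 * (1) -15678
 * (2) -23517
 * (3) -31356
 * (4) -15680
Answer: 1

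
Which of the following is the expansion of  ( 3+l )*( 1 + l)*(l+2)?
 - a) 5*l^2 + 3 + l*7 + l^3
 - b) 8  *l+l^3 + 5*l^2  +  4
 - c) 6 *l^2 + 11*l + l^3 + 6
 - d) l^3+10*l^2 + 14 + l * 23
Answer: c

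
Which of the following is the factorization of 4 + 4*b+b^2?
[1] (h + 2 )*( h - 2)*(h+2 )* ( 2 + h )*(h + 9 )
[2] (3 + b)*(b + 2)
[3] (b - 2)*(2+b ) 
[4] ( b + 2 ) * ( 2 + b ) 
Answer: 4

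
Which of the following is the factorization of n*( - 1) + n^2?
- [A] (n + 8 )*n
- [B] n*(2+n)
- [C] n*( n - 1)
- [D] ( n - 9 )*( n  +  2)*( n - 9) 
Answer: C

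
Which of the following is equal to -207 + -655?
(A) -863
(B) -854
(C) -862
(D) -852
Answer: C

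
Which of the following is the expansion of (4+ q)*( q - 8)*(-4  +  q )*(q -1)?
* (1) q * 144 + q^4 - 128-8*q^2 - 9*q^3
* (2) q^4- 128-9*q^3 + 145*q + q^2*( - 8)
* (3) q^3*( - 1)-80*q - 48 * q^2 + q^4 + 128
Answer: 1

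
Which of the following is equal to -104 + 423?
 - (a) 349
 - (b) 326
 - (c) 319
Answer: c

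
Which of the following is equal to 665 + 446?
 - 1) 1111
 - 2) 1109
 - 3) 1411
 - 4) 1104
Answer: 1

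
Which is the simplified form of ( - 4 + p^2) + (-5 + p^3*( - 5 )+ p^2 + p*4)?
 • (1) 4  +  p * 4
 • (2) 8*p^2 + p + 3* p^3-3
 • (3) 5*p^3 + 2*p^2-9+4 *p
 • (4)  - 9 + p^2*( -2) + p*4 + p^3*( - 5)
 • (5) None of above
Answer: 5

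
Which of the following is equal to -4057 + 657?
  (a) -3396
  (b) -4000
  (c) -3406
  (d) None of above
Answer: d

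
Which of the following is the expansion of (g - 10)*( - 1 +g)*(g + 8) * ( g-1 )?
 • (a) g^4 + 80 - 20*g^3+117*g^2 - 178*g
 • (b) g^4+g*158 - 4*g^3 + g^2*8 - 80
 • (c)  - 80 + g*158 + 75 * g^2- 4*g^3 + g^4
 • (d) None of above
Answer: d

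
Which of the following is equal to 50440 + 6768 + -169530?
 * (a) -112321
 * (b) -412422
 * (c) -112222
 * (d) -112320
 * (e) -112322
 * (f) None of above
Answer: e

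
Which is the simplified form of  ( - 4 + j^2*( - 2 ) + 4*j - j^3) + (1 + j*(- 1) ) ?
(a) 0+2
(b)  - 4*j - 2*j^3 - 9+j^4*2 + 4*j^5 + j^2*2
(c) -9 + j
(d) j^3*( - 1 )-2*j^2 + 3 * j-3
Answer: d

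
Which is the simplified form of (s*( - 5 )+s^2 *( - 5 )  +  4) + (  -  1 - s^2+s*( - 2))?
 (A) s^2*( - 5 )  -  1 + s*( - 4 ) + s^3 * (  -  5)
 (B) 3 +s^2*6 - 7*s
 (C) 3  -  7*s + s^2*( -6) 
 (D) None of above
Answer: C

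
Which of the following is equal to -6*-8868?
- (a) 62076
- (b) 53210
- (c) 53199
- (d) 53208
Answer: d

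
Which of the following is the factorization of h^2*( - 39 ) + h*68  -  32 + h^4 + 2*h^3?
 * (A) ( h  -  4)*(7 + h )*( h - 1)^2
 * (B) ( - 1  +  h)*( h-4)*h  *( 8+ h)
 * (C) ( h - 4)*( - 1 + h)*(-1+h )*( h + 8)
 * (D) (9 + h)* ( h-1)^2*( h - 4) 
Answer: C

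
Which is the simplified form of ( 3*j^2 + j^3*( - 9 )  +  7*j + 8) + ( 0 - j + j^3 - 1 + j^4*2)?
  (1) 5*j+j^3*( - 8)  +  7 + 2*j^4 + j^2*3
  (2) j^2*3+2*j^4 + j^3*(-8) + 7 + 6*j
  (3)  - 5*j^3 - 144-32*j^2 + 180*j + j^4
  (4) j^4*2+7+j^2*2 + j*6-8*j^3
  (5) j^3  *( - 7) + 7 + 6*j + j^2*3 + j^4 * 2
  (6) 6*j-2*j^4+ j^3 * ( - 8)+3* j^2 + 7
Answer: 2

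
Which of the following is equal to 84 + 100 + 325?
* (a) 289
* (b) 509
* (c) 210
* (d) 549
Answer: b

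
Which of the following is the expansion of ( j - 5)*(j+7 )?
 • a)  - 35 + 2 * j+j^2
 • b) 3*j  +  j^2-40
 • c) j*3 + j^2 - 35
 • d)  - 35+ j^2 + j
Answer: a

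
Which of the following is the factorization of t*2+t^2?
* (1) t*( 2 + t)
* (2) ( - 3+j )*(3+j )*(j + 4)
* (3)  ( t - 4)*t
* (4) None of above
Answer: 1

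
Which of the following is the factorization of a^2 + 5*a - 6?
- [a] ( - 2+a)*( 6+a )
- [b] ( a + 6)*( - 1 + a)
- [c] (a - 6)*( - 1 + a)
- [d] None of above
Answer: b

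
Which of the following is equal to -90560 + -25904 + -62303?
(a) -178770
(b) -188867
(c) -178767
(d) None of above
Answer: c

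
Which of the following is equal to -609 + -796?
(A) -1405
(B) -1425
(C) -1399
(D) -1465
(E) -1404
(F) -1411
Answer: A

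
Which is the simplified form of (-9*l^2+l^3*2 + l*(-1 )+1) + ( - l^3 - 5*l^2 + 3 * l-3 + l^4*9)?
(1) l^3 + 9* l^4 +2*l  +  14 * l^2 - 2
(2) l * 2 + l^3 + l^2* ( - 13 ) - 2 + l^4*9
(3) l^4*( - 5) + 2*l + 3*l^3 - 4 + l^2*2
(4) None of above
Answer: 4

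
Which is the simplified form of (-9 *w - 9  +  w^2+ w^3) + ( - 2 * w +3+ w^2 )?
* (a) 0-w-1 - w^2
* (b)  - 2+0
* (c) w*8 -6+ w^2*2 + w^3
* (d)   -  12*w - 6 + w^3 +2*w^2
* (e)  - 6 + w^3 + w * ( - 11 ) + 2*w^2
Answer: e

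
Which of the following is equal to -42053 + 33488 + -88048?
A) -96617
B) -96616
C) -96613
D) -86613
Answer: C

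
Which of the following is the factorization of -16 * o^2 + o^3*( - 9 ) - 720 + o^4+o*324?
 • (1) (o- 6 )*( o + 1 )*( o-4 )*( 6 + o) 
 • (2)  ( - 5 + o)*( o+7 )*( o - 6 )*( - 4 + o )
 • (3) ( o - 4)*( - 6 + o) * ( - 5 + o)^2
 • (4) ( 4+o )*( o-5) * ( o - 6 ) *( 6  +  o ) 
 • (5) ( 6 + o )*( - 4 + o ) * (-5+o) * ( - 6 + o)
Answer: 5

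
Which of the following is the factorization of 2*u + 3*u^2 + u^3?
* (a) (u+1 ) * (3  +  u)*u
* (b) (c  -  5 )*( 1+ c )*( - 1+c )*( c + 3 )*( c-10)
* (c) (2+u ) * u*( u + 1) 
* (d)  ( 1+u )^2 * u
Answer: c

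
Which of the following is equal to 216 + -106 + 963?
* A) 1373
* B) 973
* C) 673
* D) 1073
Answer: D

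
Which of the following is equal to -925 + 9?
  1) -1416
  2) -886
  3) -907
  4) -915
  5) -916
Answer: 5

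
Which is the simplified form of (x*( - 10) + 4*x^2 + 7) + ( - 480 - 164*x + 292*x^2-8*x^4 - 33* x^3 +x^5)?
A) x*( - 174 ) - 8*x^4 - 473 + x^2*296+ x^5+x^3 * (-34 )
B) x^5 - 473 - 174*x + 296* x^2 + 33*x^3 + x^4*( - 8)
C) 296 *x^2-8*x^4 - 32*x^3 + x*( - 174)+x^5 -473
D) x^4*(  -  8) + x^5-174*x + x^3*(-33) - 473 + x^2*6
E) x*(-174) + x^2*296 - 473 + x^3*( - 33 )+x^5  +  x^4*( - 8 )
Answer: E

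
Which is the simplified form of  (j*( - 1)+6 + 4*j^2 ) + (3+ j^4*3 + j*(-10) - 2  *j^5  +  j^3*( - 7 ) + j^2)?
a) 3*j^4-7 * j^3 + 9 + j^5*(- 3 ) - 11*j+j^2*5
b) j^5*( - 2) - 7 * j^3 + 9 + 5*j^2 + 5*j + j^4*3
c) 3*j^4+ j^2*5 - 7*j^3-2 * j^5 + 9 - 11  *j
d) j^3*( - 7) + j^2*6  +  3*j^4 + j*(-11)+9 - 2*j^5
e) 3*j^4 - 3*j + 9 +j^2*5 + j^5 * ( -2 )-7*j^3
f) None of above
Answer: c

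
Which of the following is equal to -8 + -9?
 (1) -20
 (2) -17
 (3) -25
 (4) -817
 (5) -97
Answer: 2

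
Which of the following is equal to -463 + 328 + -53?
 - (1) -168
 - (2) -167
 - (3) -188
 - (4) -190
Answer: 3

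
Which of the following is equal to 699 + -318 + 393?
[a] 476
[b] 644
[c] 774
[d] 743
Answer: c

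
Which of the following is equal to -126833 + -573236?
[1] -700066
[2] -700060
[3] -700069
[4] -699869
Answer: 3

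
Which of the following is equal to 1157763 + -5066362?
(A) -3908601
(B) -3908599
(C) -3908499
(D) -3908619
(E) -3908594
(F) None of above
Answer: B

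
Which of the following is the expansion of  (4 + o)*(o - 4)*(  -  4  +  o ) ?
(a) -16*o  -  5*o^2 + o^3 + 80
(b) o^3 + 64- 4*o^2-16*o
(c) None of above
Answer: b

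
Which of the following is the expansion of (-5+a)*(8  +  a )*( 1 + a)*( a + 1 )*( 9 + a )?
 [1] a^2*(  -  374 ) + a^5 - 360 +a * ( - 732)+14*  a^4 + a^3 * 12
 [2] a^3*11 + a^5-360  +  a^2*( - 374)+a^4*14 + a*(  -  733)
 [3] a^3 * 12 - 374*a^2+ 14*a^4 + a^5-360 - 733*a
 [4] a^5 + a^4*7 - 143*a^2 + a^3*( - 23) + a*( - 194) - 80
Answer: 3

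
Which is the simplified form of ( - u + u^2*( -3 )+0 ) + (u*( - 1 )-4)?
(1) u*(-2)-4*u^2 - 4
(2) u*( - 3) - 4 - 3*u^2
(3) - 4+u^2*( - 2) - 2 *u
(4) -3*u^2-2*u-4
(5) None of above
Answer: 4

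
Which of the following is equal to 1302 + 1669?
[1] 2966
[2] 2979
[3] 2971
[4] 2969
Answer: 3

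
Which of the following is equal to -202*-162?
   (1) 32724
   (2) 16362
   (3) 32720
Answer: 1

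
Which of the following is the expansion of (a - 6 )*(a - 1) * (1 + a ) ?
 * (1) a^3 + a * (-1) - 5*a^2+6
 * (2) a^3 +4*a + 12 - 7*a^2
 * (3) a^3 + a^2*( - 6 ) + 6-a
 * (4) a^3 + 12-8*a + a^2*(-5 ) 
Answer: 3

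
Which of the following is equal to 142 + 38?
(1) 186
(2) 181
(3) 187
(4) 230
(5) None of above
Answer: 5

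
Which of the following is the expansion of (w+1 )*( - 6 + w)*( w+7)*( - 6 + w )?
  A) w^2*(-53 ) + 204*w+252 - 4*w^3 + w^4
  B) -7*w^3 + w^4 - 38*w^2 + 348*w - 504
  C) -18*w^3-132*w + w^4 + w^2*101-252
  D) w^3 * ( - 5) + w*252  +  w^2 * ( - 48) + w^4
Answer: A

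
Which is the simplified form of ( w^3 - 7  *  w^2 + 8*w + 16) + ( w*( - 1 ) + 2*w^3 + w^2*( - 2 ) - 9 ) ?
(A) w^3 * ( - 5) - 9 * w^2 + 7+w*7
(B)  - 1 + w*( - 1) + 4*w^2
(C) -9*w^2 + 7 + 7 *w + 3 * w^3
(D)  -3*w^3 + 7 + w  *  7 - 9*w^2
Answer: C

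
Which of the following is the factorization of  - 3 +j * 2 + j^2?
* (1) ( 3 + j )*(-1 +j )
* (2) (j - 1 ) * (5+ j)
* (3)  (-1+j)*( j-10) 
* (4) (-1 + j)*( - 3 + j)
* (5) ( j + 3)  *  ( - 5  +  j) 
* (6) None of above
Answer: 1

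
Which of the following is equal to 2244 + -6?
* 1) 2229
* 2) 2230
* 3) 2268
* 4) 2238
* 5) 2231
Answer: 4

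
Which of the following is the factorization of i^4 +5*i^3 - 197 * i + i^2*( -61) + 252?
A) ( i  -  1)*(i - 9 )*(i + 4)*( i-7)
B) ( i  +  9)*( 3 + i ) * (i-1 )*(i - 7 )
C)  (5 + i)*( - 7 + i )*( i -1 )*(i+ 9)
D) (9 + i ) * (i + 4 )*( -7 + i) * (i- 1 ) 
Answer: D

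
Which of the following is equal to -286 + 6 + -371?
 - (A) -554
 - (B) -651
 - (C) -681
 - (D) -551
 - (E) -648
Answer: B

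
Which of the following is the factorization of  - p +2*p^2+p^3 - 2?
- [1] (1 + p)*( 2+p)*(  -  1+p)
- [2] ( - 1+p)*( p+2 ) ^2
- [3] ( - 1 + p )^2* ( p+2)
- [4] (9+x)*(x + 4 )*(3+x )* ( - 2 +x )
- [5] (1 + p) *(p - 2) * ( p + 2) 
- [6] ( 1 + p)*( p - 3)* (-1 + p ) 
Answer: 1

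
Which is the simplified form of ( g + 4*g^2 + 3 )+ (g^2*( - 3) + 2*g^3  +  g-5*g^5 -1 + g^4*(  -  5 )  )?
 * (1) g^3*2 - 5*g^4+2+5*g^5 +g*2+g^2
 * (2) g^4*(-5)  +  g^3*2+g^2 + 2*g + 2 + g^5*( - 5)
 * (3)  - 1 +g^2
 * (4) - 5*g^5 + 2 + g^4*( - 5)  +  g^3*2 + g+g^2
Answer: 2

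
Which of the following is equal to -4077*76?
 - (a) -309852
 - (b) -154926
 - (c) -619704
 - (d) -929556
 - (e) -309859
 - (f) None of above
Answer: a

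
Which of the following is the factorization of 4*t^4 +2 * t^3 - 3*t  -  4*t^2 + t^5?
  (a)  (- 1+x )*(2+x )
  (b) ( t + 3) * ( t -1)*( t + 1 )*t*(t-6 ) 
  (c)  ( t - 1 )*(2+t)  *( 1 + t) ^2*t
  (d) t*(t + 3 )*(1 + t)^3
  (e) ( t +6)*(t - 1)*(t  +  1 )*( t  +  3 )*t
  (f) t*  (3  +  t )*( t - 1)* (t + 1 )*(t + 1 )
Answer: f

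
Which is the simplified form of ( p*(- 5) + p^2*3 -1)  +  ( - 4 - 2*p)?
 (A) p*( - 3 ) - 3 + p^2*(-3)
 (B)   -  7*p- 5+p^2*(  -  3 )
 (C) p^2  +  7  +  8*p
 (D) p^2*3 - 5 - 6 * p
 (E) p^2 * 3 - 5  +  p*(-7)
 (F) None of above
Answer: E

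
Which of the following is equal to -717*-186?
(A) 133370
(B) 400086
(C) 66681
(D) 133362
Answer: D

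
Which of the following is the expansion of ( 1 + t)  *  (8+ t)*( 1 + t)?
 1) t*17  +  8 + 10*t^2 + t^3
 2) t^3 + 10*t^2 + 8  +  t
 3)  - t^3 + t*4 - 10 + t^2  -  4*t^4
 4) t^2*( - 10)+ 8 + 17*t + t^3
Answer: 1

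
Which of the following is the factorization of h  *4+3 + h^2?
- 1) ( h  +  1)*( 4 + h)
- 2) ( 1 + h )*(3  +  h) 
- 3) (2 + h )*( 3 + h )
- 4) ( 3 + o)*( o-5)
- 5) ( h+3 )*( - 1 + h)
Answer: 2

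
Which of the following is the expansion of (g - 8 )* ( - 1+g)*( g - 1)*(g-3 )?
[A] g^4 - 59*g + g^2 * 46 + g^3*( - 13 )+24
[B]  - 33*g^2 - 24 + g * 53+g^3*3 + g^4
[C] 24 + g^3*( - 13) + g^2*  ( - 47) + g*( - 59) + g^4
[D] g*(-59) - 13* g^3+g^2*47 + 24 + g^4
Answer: D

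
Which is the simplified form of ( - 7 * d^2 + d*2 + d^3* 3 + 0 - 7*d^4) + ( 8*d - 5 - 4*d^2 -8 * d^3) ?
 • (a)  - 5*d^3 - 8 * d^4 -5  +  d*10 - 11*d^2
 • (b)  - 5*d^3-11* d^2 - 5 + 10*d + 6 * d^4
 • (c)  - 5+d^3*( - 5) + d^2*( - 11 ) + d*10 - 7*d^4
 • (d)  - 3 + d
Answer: c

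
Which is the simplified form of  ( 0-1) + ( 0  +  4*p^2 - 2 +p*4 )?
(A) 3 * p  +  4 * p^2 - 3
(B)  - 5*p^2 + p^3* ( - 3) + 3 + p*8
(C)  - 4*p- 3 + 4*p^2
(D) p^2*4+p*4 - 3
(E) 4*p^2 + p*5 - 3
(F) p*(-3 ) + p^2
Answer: D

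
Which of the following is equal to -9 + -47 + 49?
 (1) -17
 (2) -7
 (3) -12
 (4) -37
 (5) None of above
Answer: 2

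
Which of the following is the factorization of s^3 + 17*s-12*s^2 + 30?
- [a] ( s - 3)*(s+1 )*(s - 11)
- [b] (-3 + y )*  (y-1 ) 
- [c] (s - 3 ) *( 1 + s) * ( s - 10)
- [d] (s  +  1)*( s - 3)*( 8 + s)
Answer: c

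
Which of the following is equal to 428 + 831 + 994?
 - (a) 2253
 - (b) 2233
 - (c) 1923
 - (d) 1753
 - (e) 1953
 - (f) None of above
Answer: a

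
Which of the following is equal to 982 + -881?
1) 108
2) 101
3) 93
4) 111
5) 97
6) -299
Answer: 2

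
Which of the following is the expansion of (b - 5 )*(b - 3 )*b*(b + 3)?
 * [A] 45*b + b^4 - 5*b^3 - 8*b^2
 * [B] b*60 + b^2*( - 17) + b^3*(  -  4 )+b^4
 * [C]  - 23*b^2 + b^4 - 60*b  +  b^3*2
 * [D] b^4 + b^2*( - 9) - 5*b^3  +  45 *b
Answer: D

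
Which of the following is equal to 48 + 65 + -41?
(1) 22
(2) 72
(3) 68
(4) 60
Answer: 2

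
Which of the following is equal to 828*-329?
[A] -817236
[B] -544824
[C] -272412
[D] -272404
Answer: C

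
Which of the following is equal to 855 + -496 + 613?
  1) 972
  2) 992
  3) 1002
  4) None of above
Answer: 1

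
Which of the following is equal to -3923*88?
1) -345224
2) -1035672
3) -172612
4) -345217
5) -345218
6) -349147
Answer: 1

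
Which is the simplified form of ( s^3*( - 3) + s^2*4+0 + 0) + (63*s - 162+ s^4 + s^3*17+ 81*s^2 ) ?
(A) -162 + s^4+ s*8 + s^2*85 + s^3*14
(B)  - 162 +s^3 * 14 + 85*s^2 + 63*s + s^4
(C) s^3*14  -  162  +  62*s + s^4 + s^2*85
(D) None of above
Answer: B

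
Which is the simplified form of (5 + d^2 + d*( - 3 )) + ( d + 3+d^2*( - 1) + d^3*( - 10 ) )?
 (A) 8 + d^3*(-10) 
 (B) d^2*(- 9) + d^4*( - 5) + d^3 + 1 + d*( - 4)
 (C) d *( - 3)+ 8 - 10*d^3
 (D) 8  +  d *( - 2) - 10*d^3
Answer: D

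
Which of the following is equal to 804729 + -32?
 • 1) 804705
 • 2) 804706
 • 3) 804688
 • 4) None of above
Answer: 4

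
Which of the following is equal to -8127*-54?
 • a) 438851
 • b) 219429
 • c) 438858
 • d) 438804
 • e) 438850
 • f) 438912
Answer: c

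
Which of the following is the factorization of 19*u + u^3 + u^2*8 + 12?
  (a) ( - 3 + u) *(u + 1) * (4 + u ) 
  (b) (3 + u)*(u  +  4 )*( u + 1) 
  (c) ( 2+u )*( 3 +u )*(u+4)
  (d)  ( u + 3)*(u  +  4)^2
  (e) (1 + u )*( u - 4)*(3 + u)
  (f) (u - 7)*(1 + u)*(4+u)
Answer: b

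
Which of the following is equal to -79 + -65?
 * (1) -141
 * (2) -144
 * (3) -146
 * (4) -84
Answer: 2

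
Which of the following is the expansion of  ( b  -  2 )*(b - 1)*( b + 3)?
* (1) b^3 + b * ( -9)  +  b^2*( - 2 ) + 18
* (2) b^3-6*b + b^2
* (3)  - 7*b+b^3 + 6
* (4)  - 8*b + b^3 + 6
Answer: 3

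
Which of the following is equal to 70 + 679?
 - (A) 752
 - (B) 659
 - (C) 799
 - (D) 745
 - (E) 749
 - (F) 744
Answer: E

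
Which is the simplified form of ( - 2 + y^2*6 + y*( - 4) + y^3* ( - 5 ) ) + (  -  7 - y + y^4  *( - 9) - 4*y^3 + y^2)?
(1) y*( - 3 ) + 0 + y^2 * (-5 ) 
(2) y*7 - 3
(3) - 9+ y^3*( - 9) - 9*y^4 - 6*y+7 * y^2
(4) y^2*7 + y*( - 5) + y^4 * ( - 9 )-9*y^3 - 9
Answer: 4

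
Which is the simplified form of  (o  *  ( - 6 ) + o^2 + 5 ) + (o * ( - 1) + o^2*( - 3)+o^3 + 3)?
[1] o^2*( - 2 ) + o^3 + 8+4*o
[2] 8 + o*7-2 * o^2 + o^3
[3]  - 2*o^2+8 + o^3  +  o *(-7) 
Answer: 3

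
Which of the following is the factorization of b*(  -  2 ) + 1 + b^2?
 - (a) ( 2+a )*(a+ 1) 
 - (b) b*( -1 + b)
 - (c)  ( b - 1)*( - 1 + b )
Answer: c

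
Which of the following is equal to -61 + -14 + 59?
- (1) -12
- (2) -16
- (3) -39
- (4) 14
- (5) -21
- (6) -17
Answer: 2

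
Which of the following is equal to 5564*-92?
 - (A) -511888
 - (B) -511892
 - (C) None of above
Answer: A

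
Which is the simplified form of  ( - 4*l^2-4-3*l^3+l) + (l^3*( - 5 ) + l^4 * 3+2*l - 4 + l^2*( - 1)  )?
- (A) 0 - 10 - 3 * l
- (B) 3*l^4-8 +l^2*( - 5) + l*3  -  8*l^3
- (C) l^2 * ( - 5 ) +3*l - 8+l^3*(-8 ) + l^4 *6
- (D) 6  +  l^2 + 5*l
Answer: B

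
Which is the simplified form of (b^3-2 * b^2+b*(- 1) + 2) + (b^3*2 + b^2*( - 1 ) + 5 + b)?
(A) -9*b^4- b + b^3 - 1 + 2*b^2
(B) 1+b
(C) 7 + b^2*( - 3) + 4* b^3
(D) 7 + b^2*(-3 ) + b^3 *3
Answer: D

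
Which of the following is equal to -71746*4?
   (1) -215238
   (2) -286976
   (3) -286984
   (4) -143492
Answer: 3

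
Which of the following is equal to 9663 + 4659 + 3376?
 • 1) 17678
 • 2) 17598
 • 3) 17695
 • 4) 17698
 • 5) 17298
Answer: 4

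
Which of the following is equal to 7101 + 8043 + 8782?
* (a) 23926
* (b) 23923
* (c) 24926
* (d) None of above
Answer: a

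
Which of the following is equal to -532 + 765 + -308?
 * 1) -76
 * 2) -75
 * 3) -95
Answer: 2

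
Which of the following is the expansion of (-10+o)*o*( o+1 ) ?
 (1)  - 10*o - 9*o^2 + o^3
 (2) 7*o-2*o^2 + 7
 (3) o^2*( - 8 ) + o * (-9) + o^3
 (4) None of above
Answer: 1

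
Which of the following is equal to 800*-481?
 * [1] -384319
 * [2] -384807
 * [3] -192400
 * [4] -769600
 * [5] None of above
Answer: 5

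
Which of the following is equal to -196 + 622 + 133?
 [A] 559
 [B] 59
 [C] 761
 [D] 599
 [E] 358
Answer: A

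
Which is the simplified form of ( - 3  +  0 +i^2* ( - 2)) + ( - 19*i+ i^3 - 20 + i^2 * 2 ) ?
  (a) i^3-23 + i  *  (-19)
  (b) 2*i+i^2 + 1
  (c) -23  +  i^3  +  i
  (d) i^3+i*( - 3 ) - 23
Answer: a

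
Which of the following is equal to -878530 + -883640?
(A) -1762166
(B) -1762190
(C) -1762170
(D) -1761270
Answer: C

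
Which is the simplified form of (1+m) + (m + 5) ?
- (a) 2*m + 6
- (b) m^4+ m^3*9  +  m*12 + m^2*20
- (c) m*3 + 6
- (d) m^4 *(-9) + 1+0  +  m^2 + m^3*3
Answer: a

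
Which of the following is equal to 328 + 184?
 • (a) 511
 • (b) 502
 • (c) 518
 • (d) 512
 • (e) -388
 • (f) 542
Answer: d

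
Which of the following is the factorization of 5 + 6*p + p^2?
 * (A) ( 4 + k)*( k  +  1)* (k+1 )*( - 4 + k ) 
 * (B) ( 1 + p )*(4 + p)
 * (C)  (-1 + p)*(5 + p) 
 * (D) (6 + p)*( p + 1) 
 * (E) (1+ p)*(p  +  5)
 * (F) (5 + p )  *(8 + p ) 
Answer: E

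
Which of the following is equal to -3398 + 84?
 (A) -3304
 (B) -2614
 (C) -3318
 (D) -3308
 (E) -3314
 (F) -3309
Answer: E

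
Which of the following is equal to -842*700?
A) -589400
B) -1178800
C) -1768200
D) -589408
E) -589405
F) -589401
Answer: A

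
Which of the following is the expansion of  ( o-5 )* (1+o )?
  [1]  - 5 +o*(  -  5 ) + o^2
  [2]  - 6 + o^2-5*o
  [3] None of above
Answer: 3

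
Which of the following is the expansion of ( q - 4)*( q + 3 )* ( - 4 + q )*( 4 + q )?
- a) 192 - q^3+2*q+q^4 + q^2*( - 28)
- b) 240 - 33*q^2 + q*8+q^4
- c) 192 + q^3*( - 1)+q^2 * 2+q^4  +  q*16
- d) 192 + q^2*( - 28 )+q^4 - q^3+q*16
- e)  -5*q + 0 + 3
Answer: d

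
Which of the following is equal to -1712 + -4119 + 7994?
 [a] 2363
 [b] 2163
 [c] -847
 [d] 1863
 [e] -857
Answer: b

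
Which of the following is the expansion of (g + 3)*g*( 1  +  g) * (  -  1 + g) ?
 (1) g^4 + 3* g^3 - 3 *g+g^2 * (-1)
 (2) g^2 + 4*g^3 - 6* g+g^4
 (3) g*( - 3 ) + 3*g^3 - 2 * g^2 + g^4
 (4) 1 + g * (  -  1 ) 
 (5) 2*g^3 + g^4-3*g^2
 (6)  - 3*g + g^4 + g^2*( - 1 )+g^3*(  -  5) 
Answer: 1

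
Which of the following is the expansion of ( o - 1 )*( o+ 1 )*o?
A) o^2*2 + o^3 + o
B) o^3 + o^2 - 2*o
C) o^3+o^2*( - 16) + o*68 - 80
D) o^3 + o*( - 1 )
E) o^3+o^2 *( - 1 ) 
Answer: D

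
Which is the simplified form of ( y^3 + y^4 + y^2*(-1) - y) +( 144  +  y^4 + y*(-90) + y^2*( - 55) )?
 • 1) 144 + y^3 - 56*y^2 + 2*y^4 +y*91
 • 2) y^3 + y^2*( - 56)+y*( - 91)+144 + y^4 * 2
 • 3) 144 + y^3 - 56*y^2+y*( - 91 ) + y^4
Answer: 2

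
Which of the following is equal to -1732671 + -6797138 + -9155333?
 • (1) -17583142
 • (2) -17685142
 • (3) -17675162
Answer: 2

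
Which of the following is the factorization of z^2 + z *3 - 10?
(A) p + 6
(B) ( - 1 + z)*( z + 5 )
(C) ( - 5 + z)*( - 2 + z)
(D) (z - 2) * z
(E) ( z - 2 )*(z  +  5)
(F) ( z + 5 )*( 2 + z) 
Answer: E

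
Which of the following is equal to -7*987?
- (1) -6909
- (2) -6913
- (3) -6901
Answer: 1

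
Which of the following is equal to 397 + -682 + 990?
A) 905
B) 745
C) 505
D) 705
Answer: D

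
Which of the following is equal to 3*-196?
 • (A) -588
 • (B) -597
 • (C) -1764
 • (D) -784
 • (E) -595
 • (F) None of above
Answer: A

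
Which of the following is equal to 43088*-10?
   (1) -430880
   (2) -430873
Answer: 1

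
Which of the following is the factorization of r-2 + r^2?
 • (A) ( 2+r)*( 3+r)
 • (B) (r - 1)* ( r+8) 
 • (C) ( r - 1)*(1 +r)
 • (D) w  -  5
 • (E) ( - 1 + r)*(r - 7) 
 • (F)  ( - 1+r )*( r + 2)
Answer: F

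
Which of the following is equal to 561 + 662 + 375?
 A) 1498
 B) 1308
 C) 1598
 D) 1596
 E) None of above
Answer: C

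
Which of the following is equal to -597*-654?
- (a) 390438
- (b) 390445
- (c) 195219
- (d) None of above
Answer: a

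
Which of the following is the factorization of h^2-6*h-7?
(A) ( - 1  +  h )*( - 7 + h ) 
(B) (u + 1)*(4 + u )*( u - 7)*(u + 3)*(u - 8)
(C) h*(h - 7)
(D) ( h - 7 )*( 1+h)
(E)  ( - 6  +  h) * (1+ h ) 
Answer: D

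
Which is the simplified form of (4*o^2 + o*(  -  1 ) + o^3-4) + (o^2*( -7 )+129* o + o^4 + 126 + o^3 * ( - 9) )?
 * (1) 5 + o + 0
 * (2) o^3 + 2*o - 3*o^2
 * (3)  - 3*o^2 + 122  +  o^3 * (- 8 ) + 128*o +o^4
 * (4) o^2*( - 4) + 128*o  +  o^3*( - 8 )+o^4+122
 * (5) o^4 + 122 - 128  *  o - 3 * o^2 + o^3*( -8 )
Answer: 3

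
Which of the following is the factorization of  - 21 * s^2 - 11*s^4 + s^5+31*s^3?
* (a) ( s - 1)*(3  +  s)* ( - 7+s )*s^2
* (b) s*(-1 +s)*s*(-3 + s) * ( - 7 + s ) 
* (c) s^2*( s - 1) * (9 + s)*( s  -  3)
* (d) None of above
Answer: b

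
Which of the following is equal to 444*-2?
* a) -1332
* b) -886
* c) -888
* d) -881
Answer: c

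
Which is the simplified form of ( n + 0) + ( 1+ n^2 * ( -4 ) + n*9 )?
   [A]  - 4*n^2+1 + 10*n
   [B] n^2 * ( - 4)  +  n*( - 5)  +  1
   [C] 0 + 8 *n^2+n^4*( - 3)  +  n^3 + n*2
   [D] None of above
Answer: A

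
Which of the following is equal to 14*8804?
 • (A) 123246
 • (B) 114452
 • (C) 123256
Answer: C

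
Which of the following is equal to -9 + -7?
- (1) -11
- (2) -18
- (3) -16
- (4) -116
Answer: 3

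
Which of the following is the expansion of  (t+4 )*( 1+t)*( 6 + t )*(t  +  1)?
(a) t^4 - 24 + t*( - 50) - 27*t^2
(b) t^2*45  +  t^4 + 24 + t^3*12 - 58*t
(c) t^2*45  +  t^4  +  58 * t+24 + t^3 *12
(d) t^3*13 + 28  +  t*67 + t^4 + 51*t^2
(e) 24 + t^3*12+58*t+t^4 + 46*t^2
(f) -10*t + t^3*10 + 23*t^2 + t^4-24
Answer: c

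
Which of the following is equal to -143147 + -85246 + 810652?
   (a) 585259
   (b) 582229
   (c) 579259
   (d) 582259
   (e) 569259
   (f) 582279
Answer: d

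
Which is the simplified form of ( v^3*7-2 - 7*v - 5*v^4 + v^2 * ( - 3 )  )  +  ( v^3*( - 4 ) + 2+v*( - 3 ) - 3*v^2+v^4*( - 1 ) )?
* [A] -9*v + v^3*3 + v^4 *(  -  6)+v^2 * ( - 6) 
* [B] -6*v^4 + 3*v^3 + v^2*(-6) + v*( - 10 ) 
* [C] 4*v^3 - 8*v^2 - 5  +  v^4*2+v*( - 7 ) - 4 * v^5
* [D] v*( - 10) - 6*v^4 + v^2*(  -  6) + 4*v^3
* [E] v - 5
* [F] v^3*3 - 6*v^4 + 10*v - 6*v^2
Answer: B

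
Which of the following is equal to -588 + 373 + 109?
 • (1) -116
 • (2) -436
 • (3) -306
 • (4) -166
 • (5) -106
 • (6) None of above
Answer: 5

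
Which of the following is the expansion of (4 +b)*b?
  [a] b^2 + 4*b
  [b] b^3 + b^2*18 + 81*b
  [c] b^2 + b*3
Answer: a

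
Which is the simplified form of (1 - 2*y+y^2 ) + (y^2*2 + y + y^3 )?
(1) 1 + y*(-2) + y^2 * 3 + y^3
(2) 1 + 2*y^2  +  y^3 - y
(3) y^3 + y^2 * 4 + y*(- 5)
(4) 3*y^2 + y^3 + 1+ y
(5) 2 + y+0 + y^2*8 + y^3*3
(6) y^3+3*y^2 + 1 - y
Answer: 6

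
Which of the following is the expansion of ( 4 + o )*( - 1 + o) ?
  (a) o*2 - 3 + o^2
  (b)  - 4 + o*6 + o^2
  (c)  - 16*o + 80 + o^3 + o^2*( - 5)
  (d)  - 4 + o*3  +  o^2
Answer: d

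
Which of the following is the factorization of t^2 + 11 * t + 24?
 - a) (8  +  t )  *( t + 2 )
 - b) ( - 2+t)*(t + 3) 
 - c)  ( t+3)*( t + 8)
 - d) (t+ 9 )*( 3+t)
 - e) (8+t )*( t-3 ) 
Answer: c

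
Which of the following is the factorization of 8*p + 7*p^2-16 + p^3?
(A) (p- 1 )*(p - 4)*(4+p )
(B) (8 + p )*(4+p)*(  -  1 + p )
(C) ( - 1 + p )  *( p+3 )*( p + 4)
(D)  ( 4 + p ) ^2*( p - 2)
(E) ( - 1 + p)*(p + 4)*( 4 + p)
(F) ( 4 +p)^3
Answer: E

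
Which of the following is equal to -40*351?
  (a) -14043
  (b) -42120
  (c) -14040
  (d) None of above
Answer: c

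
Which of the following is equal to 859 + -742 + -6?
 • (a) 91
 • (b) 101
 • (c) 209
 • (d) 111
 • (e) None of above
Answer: d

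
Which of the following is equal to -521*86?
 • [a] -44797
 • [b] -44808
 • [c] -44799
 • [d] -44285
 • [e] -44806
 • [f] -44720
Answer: e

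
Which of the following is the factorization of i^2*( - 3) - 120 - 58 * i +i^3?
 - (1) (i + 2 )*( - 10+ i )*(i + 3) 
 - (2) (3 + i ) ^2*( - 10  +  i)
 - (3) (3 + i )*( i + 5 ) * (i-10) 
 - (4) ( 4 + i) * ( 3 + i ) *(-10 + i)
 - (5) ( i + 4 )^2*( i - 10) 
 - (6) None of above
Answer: 4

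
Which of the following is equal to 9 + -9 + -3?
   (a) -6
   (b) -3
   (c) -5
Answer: b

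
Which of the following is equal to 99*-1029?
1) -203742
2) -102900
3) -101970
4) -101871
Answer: 4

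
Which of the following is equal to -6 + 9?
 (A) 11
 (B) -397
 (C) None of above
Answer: C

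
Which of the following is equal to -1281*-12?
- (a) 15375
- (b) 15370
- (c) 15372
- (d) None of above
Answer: c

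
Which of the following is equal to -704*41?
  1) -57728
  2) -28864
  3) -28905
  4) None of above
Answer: 2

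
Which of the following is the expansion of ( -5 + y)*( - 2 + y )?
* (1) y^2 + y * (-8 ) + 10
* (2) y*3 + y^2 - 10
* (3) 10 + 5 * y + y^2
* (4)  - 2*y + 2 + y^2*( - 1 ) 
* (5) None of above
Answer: 5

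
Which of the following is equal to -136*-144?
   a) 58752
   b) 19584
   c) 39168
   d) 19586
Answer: b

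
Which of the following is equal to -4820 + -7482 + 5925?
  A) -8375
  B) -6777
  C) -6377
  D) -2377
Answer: C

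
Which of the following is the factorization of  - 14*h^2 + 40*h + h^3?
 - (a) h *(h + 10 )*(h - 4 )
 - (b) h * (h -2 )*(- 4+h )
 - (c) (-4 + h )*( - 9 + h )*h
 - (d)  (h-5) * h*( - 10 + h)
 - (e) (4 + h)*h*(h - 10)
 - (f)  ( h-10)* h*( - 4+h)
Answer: f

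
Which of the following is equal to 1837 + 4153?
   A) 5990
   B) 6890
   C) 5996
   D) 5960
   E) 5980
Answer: A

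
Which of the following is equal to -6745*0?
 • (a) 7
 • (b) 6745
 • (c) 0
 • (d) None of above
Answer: c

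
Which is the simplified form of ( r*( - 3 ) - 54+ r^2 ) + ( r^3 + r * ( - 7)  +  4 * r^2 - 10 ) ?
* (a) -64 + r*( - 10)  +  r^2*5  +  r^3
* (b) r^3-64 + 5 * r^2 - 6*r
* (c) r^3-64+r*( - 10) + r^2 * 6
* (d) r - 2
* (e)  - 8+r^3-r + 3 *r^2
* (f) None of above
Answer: a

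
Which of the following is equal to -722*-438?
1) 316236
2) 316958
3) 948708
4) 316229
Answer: 1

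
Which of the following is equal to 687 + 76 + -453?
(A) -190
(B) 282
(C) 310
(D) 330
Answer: C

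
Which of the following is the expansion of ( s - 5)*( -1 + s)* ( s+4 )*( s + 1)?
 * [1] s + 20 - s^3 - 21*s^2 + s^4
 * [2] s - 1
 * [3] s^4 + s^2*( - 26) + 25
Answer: 1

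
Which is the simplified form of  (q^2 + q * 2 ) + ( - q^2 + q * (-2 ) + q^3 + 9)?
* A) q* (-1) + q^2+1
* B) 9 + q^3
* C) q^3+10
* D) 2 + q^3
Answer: B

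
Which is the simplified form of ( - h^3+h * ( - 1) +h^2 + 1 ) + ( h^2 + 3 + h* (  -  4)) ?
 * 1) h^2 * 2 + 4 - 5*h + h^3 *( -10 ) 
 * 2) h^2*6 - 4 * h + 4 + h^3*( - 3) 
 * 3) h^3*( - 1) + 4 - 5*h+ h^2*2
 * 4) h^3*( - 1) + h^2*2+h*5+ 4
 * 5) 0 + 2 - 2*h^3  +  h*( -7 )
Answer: 3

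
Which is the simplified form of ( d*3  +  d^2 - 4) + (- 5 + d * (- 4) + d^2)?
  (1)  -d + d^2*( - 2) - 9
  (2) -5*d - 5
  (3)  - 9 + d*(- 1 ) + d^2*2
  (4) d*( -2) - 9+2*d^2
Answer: 3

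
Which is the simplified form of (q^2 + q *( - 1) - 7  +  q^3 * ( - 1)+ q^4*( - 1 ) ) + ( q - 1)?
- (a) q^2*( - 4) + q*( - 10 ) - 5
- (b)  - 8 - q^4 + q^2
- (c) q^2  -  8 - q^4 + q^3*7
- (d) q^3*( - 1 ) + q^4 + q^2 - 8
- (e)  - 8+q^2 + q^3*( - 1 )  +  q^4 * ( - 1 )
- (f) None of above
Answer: e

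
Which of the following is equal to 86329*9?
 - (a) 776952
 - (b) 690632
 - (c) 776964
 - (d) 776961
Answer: d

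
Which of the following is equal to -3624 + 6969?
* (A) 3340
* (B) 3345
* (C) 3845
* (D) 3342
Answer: B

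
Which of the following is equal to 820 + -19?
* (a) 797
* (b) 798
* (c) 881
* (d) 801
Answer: d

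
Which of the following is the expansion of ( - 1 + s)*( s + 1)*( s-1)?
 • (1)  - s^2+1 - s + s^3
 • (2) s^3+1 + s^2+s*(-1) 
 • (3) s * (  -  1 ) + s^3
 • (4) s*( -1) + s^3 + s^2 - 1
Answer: 1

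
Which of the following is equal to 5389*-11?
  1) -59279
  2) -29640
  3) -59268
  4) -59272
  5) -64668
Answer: 1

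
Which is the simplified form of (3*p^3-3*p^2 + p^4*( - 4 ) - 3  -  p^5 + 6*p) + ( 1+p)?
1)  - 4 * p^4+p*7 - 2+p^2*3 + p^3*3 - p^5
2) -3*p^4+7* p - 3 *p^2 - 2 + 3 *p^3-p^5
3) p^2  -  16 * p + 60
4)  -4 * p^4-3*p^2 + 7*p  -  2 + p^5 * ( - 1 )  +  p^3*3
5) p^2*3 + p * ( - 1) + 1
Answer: 4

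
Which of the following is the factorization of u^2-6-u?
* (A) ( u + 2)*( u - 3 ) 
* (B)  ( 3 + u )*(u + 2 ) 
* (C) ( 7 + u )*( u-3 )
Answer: A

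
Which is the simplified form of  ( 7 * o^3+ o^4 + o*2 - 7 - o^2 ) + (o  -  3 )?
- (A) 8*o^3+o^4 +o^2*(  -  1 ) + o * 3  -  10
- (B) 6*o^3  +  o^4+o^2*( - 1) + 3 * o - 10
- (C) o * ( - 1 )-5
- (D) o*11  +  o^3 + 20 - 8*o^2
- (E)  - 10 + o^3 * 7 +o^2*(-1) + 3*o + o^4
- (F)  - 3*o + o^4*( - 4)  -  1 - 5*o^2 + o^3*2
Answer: E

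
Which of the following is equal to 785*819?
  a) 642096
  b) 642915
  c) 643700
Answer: b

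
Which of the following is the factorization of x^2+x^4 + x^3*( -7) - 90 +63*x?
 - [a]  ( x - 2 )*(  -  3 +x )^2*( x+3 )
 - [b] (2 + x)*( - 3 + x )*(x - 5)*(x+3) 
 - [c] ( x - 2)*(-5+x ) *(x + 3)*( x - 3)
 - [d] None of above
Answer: c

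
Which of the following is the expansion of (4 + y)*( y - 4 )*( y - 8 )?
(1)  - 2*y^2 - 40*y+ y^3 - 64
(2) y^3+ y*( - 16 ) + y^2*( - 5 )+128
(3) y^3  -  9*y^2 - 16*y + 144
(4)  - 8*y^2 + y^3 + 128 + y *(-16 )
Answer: 4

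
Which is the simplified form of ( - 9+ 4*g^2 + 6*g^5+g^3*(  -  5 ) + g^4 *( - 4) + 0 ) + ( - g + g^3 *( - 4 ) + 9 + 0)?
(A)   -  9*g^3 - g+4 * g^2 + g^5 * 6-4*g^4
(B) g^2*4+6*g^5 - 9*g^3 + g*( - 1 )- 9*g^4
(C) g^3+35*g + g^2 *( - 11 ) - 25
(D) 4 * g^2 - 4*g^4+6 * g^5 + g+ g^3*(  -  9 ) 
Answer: A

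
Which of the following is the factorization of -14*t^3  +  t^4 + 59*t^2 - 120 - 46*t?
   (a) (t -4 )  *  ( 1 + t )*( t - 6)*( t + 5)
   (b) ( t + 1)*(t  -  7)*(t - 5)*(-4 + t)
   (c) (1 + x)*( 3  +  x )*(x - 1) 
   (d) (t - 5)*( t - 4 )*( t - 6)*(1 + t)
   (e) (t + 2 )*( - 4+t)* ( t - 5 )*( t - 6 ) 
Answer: d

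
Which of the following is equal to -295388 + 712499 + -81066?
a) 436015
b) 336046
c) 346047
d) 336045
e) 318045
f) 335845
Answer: d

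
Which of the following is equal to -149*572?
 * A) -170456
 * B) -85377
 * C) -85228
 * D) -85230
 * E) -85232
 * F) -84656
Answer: C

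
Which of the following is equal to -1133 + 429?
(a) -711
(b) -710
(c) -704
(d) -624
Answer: c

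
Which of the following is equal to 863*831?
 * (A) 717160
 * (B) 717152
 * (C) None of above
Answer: C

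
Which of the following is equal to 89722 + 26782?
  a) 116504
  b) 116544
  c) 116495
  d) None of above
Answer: a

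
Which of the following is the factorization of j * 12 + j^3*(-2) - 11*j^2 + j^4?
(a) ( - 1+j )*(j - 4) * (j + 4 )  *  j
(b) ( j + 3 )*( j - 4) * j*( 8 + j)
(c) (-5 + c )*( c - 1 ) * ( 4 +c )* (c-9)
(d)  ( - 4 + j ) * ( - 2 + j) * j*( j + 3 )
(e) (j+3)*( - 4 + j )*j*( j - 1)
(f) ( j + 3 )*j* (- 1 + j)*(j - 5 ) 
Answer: e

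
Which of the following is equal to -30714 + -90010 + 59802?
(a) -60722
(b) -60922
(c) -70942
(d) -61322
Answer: b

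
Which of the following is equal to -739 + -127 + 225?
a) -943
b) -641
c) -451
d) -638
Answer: b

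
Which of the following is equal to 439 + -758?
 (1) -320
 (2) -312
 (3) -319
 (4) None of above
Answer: 3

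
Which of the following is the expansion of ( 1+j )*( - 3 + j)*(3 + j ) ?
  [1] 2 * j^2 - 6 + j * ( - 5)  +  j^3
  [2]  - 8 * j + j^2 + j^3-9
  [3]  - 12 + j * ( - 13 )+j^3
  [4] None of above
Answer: 4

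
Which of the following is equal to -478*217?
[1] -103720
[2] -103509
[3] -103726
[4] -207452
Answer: 3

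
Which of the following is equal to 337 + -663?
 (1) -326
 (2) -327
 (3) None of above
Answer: 1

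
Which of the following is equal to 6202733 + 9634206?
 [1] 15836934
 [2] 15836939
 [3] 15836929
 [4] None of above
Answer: 2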